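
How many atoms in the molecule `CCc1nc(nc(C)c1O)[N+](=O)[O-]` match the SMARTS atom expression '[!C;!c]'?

The query [!C;!c] means: neither aliphatic nor aromatic carbon — same as [!#6].
Check the 13 heavy atoms by environment: 2× n (aromatic) → match; 4× c (aromatic) → no; 2× O → match; 1× N (charge +1) → match; 1× O (charge -1) → match; 3× C → no.
Summing the matching environments: 2 + 2 + 1 + 1 = 6 matching atoms.

6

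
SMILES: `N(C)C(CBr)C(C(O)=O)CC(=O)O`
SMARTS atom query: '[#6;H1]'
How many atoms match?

2

The query [#6;H1] means: any carbon bearing exactly one hydrogen.
Check the 13 heavy atoms by environment: 2× C (H2) → no; 2× C (H1) → match; 2× C (H0) → no; 2× O (H0) → no; 2× O (H1) → no; 1× N (H1) → no; 1× C (H3) → no; 1× Br (H0) → no.
That gives 2 matching atoms.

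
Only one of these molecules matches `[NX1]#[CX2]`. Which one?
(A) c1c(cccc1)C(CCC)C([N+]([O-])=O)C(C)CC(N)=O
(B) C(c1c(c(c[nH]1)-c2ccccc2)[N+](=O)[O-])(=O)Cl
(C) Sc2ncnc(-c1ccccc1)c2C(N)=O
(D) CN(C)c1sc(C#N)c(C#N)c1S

D

[NX1]#[CX2] describes a nitrogen triple-bonded to a two-connected carbon (a nitrile).
(A) has a nitro group (-[N+](=O)[O-]) but there is no C#N triple bond.
(B) has a nitro group (-[N+](=O)[O-]) but there is no C#N triple bond.
(C) has a primary amide (-C(=O)NH2) but the nitrogen is NX3, not NX1.
(D) contains a nitrile (-C#N), which satisfies every atom and bond constraint.
So the answer is (D).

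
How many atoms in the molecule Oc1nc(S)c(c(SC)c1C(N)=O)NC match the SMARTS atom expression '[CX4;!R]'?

2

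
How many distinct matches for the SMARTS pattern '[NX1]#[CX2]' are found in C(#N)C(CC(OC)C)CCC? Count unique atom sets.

1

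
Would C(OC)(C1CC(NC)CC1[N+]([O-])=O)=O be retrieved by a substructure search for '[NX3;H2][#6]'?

No

The pattern [NX3;H2][#6] describes a trivalent nitrogen with two H attached to carbon — a primary amine.
The closest candidate here is an N-methylamino group (-NHCH3), but the nitrogen bears two carbons and only one H (H1), not H2. No other fragment satisfies the full query, so there is no match.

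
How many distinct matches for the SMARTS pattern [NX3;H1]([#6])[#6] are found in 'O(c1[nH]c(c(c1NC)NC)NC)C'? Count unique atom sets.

3

[NX3;H1]([#6])[#6] is the SMARTS for a secondary amine: a trivalent nitrogen with one H, bonded to two carbons.
The molecule carries 3 separate instances of an N-methylamino group (-NHCH3) meeting every constraint; each maps to a distinct set of atoms, giving 3 matches.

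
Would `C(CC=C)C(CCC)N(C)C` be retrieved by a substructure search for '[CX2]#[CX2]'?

No

The pattern [CX2]#[CX2] describes a carbon-carbon triple bond — an alkyne.
The closest candidate here is a vinyl group (-CH=CH2), but the C=C is a double bond; both carbons are CX3, not CX2. No other fragment satisfies the full query, so there is no match.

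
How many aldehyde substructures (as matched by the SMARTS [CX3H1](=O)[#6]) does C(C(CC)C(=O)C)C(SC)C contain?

[CX3H1](=O)[#6] is the SMARTS for an aldehyde: an sp2 carbon with one H, double-bonded to O and single-bonded to carbon.
The molecule has an acetyl/ketone group (-C(=O)CH3), but the carbonyl carbon has H0 (two carbon neighbours), not H1; nothing else fits, so there are 0 matches.

0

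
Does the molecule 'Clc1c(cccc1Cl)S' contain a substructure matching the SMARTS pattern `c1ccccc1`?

The pattern c1ccccc1 describes six aromatic carbons in a ring — a benzene ring.
The required atom environment is present in the molecule, so the pattern matches.

Yes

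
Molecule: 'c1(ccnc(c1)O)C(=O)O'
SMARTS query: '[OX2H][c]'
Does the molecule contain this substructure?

Yes

The pattern [OX2H][c] describes a hydroxyl oxygen attached to an aromatic carbon — a phenol.
The molecule carries a hydroxyl group (-OH), whose atoms satisfy every constraint of the query, so the pattern matches.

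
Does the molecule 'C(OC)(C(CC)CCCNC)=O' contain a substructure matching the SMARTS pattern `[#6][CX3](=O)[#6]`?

The pattern [#6][CX3](=O)[#6] describes a carbonyl carbon (no H) flanked by two carbons — a ketone.
The closest candidate here is a methyl-ester group (-C(=O)OCH3), but one neighbour of the carbonyl carbon is O, not C. No other fragment satisfies the full query, so there is no match.

No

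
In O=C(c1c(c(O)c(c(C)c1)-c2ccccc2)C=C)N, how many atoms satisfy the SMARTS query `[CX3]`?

Check the 19 heavy atoms by environment: 12× c (aromatic, X3) → no; 1× O (X2) → no; 3× C (X3) → match; 1× O (X1) → no; 1× N (X3) → no; 1× C (X4) → no.
That gives 3 matching atoms.

3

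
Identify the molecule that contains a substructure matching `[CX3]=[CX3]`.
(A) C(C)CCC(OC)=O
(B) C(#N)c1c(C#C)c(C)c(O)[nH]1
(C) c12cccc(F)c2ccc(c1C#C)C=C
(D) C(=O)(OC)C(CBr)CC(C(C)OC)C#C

C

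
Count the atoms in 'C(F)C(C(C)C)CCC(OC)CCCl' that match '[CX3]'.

The query [CX3] means: C with X3: aliphatic carbon with exactly 3 total connections.
Check the 14 heavy atoms by environment: 11× C (X4) → no; 1× F (X1) → no; 1× O (X2) → no; 1× Cl (X1) → no.
No environment satisfies the query, so 0 matching atoms.

0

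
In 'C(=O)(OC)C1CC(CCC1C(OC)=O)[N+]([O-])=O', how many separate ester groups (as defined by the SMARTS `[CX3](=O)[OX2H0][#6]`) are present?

2

[CX3](=O)[OX2H0][#6] is the SMARTS for an ester: a carbonyl carbon bonded to an oxygen that is itself bonded to carbon (no H on that O).
The molecule carries 2 separate instances of a methyl-ester group (-C(=O)OCH3) meeting every constraint; each maps to a distinct set of atoms, giving 2 matches.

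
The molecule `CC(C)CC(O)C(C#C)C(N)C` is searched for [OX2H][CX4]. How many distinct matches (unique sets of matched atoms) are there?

1

[OX2H][CX4] is the SMARTS for an aliphatic alcohol: a hydroxyl oxygen bound to an sp3 (X4) carbon.
Exactly one fragment in the molecule meets all constraints, giving 1 match.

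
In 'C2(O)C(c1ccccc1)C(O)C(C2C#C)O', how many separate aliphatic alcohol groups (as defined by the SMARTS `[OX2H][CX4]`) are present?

[OX2H][CX4] is the SMARTS for an aliphatic alcohol: a hydroxyl oxygen bound to an sp3 (X4) carbon.
The molecule carries 3 separate instances of a hydroxyl group (-OH) meeting every constraint; each maps to a distinct set of atoms, giving 3 matches.

3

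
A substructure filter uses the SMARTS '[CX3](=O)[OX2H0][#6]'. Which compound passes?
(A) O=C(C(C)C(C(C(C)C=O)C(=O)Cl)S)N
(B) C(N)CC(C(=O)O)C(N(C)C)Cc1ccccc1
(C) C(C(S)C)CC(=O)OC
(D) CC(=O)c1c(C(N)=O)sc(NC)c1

C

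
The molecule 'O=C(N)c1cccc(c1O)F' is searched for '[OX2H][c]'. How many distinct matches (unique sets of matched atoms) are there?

1

[OX2H][c] is the SMARTS for a phenol: a hydroxyl oxygen attached to an aromatic carbon.
Exactly one fragment in the molecule meets all constraints, giving 1 match.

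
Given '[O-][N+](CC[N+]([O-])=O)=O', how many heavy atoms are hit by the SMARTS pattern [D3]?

Check the 8 heavy atoms by environment: 2× C (D2) → no; 2× N (charge +1, D3) → match; 2× O (charge -1, D1) → no; 2× O (D1) → no.
That gives 2 matching atoms.

2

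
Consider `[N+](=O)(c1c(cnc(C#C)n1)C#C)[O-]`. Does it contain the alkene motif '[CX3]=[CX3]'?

No

The pattern [CX3]=[CX3] describes a non-aromatic C=C double bond between two sp2 carbons — an alkene.
The closest candidate here is an ethynyl group (-C#CH), but the C-C bond is a triple bond, not a double bond. No other fragment satisfies the full query, so there is no match.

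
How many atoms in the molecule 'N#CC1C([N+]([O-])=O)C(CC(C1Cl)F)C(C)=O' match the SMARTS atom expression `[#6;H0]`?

The query [#6;H0] means: any carbon with no attached hydrogen.
Check the 16 heavy atoms by environment: 5× C (H1) → no; 1× C (H2) → no; 1× N (charge +1, H0) → no; 1× O (charge -1, H0) → no; 2× O (H0) → no; 1× F (H0) → no; 2× C (H0) → match; 1× C (H3) → no; 1× Cl (H0) → no; 1× N (H0) → no.
That gives 2 matching atoms.

2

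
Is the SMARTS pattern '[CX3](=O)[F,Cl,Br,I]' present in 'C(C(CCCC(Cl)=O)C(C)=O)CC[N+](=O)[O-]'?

The pattern [CX3](=O)[F,Cl,Br,I] describes a carbonyl carbon bonded to a halogen — an acyl halide.
The molecule carries an acyl chloride (-C(=O)Cl), whose atoms satisfy every constraint of the query, so the pattern matches.

Yes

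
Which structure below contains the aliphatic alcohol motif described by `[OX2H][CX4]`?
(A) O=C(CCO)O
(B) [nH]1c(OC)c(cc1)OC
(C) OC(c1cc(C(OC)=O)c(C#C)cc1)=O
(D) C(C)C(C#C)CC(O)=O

[OX2H][CX4] describes a hydroxyl oxygen bound to an sp3 (X4) carbon (an aliphatic alcohol).
(A) contains a hydroxyl group (-OH), which satisfies every atom and bond constraint.
(B) has a methoxy ether (-OCH3) but the oxygen has H0 (ether), not H1.
(C) has a carboxylic acid group (-C(=O)OH) but the -OH is on a CX3 carbonyl carbon, not a CX4 carbon.
(D) has a carboxylic acid group (-C(=O)OH) but the -OH is on a CX3 carbonyl carbon, not a CX4 carbon.
So the answer is (A).

A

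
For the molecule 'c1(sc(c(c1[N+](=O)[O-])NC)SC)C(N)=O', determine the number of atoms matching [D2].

The query [D2] means: atom with exactly two heavy-atom neighbours.
Check the 15 heavy atoms by environment: 1× s (aromatic, D2) → match; 4× c (aromatic, D3) → no; 1× N (D2) → match; 2× C (D1) → no; 1× N (charge +1, D3) → no; 1× O (charge -1, D1) → no; 2× O (D1) → no; 1× C (D3) → no; 1× N (D1) → no; 1× S (D2) → match.
Summing the matching environments: 1 + 1 + 1 = 3 matching atoms.

3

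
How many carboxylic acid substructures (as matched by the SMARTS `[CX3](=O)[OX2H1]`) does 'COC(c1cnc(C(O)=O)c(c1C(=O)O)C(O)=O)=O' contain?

3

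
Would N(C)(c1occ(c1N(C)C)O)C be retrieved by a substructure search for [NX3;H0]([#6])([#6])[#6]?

The pattern [NX3;H0]([#6])([#6])[#6] describes a trivalent nitrogen with no H, bonded to three carbons — a tertiary amine.
The molecule carries a dimethylamino group (-N(CH3)2), whose atoms satisfy every constraint of the query, so the pattern matches.

Yes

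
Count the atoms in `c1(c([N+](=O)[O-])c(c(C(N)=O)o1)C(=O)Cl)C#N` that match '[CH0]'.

3

The query [CH0] means: aliphatic carbon with no attached hydrogen.
Check the 16 heavy atoms by environment: 1× o (aromatic, H0) → no; 4× c (aromatic, H0) → no; 3× C (H0) → match; 1× N (H0) → no; 3× O (H0) → no; 1× N (H2) → no; 1× Cl (H0) → no; 1× N (charge +1, H0) → no; 1× O (charge -1, H0) → no.
That gives 3 matching atoms.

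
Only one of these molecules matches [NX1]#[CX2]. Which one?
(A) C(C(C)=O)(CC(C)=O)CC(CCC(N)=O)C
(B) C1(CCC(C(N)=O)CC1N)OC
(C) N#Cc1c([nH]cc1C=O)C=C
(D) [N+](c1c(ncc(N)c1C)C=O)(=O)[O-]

C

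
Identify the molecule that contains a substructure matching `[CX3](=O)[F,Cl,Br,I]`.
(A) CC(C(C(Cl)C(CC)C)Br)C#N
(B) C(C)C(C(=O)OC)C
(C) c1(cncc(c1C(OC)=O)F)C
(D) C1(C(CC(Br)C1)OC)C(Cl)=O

D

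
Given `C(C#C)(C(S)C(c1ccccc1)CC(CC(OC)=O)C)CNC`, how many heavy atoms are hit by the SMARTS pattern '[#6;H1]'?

10

The query [#6;H1] means: any carbon bearing exactly one hydrogen.
Check the 23 heavy atoms by environment: 3× C (H2) → no; 5× C (H1) → match; 2× C (H0) → no; 1× N (H1) → no; 3× C (H3) → no; 1× c (aromatic, H0) → no; 5× c (aromatic, H1) → match; 1× S (H1) → no; 2× O (H0) → no.
Summing the matching environments: 5 + 5 = 10 matching atoms.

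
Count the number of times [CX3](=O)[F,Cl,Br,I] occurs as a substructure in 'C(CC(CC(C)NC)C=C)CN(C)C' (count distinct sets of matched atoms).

0

[CX3](=O)[F,Cl,Br,I] is the SMARTS for an acyl halide: a carbonyl carbon bonded to a halogen.
No fragment in the molecule satisfies every constraint, giving 0 matches.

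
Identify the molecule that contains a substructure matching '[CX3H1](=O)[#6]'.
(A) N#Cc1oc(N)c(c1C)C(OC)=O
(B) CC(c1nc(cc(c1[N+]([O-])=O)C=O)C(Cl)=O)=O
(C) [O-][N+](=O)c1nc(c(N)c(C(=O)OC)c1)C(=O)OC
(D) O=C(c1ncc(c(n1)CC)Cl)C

[CX3H1](=O)[#6] describes an sp2 carbon with one H, double-bonded to O and single-bonded to carbon (an aldehyde).
(A) has a methyl-ester group (-C(=O)OCH3) but the carbonyl carbon has H0, not H1.
(B) contains an aldehyde (-CHO), which satisfies every atom and bond constraint.
(C) has a methyl-ester group (-C(=O)OCH3) but the carbonyl carbon has H0, not H1.
(D) has an acetyl/ketone group (-C(=O)CH3) but the carbonyl carbon has H0 (two carbon neighbours), not H1.
So the answer is (B).

B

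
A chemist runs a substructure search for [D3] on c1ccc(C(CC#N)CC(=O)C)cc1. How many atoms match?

3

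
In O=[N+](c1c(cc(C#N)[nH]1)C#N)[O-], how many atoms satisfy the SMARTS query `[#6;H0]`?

5

The query [#6;H0] means: any carbon with no attached hydrogen.
Check the 12 heavy atoms by environment: 1× n (aromatic, H1) → no; 3× c (aromatic, H0) → match; 1× c (aromatic, H1) → no; 2× C (H0) → match; 2× N (H0) → no; 1× N (charge +1, H0) → no; 1× O (charge -1, H0) → no; 1× O (H0) → no.
Summing the matching environments: 3 + 2 = 5 matching atoms.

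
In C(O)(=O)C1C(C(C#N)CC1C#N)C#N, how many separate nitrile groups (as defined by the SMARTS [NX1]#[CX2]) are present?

3

[NX1]#[CX2] is the SMARTS for a nitrile: a nitrogen triple-bonded to a two-connected carbon.
The molecule carries 3 separate instances of a nitrile (-C#N) meeting every constraint; each maps to a distinct set of atoms, giving 3 matches.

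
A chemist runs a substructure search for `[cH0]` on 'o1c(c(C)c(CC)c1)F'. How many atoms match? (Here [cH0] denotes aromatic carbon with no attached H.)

The query [cH0] means: aromatic carbon with no attached hydrogen (substituted or ring-fusion).
Check the 9 heavy atoms by environment: 1× o (aromatic, H0) → no; 1× c (aromatic, H1) → no; 3× c (aromatic, H0) → match; 2× C (H3) → no; 1× C (H2) → no; 1× F (H0) → no.
That gives 3 matching atoms.

3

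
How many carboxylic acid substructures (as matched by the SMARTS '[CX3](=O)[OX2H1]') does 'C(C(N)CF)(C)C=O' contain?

0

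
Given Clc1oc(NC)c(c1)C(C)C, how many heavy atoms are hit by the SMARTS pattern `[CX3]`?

The query [CX3] means: C with X3: aliphatic carbon with exactly 3 total connections.
Check the 11 heavy atoms by environment: 1× o (aromatic, X2) → no; 4× c (aromatic, X3) → no; 1× Cl (X1) → no; 4× C (X4) → no; 1× N (X3) → no.
No environment satisfies the query, so 0 matching atoms.

0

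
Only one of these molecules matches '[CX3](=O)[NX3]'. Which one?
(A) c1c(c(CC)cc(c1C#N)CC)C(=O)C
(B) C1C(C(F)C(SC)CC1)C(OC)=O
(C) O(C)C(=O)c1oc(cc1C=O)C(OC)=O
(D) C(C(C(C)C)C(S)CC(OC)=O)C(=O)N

D

[CX3](=O)[NX3] describes a carbonyl carbon bonded to a trivalent nitrogen (an amide).
(A) has a nitrile (-C#N) but the nitrile N is NX1 (triple-bonded), not NX3.
(B) has a methyl-ester group (-C(=O)OCH3) but the carbonyl is bonded to O, not to an NX3 nitrogen.
(C) has a methyl-ester group (-C(=O)OCH3) but the carbonyl is bonded to O, not to an NX3 nitrogen.
(D) contains a primary amide (-C(=O)NH2), which satisfies every atom and bond constraint.
So the answer is (D).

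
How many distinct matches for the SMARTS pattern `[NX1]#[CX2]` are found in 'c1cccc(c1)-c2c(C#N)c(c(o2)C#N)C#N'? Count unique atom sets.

3

[NX1]#[CX2] is the SMARTS for a nitrile: a nitrogen triple-bonded to a two-connected carbon.
The molecule carries 3 separate instances of a nitrile (-C#N) meeting every constraint; each maps to a distinct set of atoms, giving 3 matches.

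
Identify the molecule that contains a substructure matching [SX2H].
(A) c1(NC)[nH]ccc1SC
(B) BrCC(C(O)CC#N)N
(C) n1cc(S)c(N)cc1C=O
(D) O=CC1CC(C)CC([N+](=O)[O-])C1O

[SX2H] describes an aliphatic sulfur with two connections, one being H (a thiol).
(A) has a methylthio ether (-SCH3) but the sulfur has H0 (bonded to two carbons), not H1.
(B) has a hydroxyl group (-OH) but it is an -OH, not an -SH.
(C) contains a thiol (-SH), which satisfies every atom and bond constraint.
(D) has a hydroxyl group (-OH) but it is an -OH, not an -SH.
So the answer is (C).

C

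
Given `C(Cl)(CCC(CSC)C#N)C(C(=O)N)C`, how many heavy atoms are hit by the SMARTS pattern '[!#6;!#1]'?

5

The query [!#6;!#1] means: not carbon and not hydrogen — any heteroatom.
Check the 15 heavy atoms by environment: 10× C → no; 2× N → match; 1× S → match; 1× Cl → match; 1× O → match.
Summing the matching environments: 2 + 1 + 1 + 1 = 5 matching atoms.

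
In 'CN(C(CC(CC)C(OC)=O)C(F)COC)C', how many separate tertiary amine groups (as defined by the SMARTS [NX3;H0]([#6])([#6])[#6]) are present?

[NX3;H0]([#6])([#6])[#6] is the SMARTS for a tertiary amine: a trivalent nitrogen with no H, bonded to three carbons.
Exactly one fragment in the molecule meets all constraints, giving 1 match.

1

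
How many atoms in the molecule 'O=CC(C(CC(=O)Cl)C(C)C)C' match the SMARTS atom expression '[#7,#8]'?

2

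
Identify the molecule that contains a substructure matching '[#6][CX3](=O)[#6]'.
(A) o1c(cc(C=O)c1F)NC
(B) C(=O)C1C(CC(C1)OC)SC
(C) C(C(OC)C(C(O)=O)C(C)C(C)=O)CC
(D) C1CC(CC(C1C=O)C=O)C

C

[#6][CX3](=O)[#6] describes a carbonyl carbon (no H) flanked by two carbons (a ketone).
(A) has an aldehyde (-CHO) but the carbonyl carbon has H1, so it is not flanked by two carbons.
(B) has an aldehyde (-CHO) but the carbonyl carbon has H1, so it is not flanked by two carbons.
(C) contains an acetyl/ketone group (-C(=O)CH3), which satisfies every atom and bond constraint.
(D) has an aldehyde (-CHO) but the carbonyl carbon has H1, so it is not flanked by two carbons.
So the answer is (C).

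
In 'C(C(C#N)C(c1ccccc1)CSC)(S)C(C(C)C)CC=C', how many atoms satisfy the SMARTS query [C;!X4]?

3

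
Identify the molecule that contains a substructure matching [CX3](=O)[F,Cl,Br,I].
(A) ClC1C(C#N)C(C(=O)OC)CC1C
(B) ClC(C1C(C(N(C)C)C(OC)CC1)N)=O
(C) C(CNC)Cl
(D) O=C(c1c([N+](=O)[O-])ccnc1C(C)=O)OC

B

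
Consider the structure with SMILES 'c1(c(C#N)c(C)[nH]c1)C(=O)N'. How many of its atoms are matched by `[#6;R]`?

4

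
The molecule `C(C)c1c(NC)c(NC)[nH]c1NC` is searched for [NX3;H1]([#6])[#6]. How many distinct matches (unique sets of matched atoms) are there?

3

[NX3;H1]([#6])[#6] is the SMARTS for a secondary amine: a trivalent nitrogen with one H, bonded to two carbons.
The molecule carries 3 separate instances of an N-methylamino group (-NHCH3) meeting every constraint; each maps to a distinct set of atoms, giving 3 matches.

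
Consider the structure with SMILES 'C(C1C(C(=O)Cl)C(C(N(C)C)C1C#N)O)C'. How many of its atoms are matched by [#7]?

2

The query [#7] means: #7 matches any nitrogen atom regardless of aromaticity.
Check the 16 heavy atoms by environment: 11× C → no; 2× O → no; 1× Cl → no; 2× N → match.
That gives 2 matching atoms.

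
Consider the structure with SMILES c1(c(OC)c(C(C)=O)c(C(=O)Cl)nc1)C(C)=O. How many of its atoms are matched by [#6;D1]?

3

Check the 17 heavy atoms by environment: 1× n (aromatic, D2) → no; 1× c (aromatic, D2) → no; 4× c (aromatic, D3) → no; 1× O (D2) → no; 3× C (D1) → match; 3× C (D3) → no; 3× O (D1) → no; 1× Cl (D1) → no.
That gives 3 matching atoms.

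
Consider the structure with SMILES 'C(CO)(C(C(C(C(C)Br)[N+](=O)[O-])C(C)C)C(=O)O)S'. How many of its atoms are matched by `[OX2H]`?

2

The query [OX2H] means: aliphatic oxygen with two connections, one of which is H — an -OH oxygen.
Check the 19 heavy atoms by environment: 3× C (H3, X4) → no; 6× C (H1, X4) → no; 1× C (H2, X4) → no; 1× S (H1, X2) → no; 2× O (H1, X2) → match; 1× C (H0, X3) → no; 2× O (H0, X1) → no; 1× N (charge +1, H0, X3) → no; 1× O (charge -1, H0, X1) → no; 1× Br (H0, X1) → no.
That gives 2 matching atoms.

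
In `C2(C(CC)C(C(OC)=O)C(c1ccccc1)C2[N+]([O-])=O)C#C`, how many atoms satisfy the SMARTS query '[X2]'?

The query [X2] means: any atom with exactly two total connections (bonds + H).
Check the 22 heavy atoms by environment: 8× C (X4) → no; 1× C (X3) → no; 2× O (X1) → no; 1× O (X2) → match; 6× c (aromatic, X3) → no; 1× N (charge +1, X3) → no; 1× O (charge -1, X1) → no; 2× C (X2) → match.
Summing the matching environments: 1 + 2 = 3 matching atoms.

3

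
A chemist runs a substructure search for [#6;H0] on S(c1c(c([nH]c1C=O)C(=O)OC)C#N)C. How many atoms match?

The query [#6;H0] means: any carbon with no attached hydrogen.
Check the 15 heavy atoms by environment: 1× n (aromatic, H1) → no; 4× c (aromatic, H0) → match; 2× C (H0) → match; 1× N (H0) → no; 1× C (H1) → no; 3× O (H0) → no; 1× S (H0) → no; 2× C (H3) → no.
Summing the matching environments: 4 + 2 = 6 matching atoms.

6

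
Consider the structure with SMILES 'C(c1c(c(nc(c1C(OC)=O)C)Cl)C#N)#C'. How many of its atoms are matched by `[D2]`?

4

Check the 16 heavy atoms by environment: 1× n (aromatic, D2) → match; 5× c (aromatic, D3) → no; 2× C (D2) → match; 3× C (D1) → no; 1× Cl (D1) → no; 1× C (D3) → no; 1× O (D1) → no; 1× O (D2) → match; 1× N (D1) → no.
Summing the matching environments: 1 + 2 + 1 = 4 matching atoms.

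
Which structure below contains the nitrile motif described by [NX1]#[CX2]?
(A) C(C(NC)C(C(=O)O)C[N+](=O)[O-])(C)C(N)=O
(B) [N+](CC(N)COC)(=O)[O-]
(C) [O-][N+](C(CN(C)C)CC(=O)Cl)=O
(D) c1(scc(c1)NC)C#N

[NX1]#[CX2] describes a nitrogen triple-bonded to a two-connected carbon (a nitrile).
(A) has a nitro group (-[N+](=O)[O-]) but there is no C#N triple bond.
(B) has a nitro group (-[N+](=O)[O-]) but there is no C#N triple bond.
(C) has a nitro group (-[N+](=O)[O-]) but there is no C#N triple bond.
(D) contains a nitrile (-C#N), which satisfies every atom and bond constraint.
So the answer is (D).

D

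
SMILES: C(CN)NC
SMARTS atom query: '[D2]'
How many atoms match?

The query [D2] means: atom with exactly two heavy-atom neighbours.
Check the 5 heavy atoms by environment: 2× C (D2) → match; 1× N (D2) → match; 1× C (D1) → no; 1× N (D1) → no.
Summing the matching environments: 2 + 1 = 3 matching atoms.

3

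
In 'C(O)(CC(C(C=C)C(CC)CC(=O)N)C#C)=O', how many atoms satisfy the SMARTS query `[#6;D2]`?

5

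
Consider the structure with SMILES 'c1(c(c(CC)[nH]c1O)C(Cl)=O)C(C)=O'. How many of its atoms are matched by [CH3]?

2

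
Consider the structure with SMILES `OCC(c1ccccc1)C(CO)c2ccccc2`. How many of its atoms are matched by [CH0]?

0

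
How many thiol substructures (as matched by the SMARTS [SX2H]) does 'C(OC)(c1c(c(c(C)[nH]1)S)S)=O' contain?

[SX2H] is the SMARTS for a thiol: an aliphatic sulfur with two connections, one being H.
The molecule carries 2 separate instances of a thiol (-SH) meeting every constraint; each maps to a distinct set of atoms, giving 2 matches.

2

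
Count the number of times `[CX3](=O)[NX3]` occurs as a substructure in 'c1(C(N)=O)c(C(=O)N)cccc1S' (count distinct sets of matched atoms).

[CX3](=O)[NX3] is the SMARTS for an amide: a carbonyl carbon bonded to a trivalent nitrogen.
The molecule carries 2 separate instances of a primary amide (-C(=O)NH2) meeting every constraint; each maps to a distinct set of atoms, giving 2 matches.

2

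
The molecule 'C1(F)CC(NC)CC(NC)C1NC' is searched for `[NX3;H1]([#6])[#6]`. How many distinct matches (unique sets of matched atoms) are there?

3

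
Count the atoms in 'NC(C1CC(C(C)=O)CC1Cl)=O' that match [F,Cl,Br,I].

The query [F,Cl,Br,I] means: comma = OR; matches any of F, Cl, Br, I.
Check the 12 heavy atoms by environment: 8× C → no; 2× O → no; 1× N → no; 1× Cl → match.
That gives 1 matching atom.

1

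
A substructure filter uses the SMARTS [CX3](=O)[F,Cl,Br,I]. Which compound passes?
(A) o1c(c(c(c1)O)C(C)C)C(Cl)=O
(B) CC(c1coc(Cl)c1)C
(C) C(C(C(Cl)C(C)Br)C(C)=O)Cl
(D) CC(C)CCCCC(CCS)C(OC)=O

[CX3](=O)[F,Cl,Br,I] describes a carbonyl carbon bonded to a halogen (an acyl halide).
(A) contains an acyl chloride (-C(=O)Cl), which satisfies every atom and bond constraint.
(B) has a chloro substituent but the Cl is not on a carbonyl carbon.
(C) has a chloro substituent but the Cl is not on a carbonyl carbon.
(D) has a methyl-ester group (-C(=O)OCH3) but the carbonyl is bonded to -O-C, not to a halogen.
So the answer is (A).

A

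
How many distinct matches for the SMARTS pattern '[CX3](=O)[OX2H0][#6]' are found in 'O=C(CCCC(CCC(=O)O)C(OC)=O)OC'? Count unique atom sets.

[CX3](=O)[OX2H0][#6] is the SMARTS for an ester: a carbonyl carbon bonded to an oxygen that is itself bonded to carbon (no H on that O).
The molecule carries 2 separate instances of a methyl-ester group (-C(=O)OCH3) meeting every constraint; each maps to a distinct set of atoms, giving 2 matches.

2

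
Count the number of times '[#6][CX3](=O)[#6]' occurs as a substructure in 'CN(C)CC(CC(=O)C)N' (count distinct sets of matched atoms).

1

[#6][CX3](=O)[#6] is the SMARTS for a ketone: a carbonyl carbon (no H) flanked by two carbons.
Exactly one fragment in the molecule meets all constraints, giving 1 match.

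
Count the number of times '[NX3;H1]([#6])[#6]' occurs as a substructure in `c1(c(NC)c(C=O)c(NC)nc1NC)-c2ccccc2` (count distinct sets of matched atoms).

3

[NX3;H1]([#6])[#6] is the SMARTS for a secondary amine: a trivalent nitrogen with one H, bonded to two carbons.
The molecule carries 3 separate instances of an N-methylamino group (-NHCH3) meeting every constraint; each maps to a distinct set of atoms, giving 3 matches.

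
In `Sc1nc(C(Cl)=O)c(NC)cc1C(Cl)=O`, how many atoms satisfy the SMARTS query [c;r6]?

5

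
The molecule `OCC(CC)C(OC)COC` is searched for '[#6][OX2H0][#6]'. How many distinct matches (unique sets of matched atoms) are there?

2

[#6][OX2H0][#6] is the SMARTS for an ether: an aliphatic oxygen bridging two carbons with no H on the oxygen.
The molecule carries 2 separate instances of a methoxy ether (-OCH3) meeting every constraint; each maps to a distinct set of atoms, giving 2 matches.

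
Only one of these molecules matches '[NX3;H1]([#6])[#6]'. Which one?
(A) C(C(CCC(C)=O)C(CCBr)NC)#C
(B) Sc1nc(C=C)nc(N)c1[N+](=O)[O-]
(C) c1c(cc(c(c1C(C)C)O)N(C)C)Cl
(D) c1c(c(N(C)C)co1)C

A

[NX3;H1]([#6])[#6] describes a trivalent nitrogen with one H, bonded to two carbons (a secondary amine).
(A) contains an N-methylamino group (-NHCH3), which satisfies every atom and bond constraint.
(B) has a primary amino group (-NH2) but the nitrogen has H2 and only one carbon neighbour.
(C) has a dimethylamino group (-N(CH3)2) but the nitrogen has H0, not H1.
(D) has a dimethylamino group (-N(CH3)2) but the nitrogen has H0, not H1.
So the answer is (A).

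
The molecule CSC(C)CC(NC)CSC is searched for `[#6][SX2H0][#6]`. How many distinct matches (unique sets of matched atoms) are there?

2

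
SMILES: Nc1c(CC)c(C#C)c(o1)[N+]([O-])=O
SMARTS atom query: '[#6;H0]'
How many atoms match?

The query [#6;H0] means: any carbon with no attached hydrogen.
Check the 13 heavy atoms by environment: 1× o (aromatic, H0) → no; 4× c (aromatic, H0) → match; 1× C (H0) → match; 1× C (H1) → no; 1× N (H2) → no; 1× N (charge +1, H0) → no; 1× O (charge -1, H0) → no; 1× O (H0) → no; 1× C (H2) → no; 1× C (H3) → no.
Summing the matching environments: 4 + 1 = 5 matching atoms.

5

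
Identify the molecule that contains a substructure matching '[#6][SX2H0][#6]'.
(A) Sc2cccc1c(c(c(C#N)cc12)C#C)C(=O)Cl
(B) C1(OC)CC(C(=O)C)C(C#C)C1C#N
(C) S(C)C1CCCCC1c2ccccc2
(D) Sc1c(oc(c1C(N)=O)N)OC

[#6][SX2H0][#6] describes an aliphatic sulfur bridging two carbons with no H on the sulfur (a thioether).
(A) has a thiol (-SH) but the sulfur has H1, not H0 bridging two carbons.
(B) has a methoxy ether (-OCH3) but the bridging atom is O, not S.
(C) contains a methylthio ether (-SCH3), which satisfies every atom and bond constraint.
(D) has a methoxy ether (-OCH3) but the bridging atom is O, not S.
So the answer is (C).

C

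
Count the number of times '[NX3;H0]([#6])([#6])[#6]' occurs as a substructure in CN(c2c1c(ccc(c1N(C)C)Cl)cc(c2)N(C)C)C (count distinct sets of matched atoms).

[NX3;H0]([#6])([#6])[#6] is the SMARTS for a tertiary amine: a trivalent nitrogen with no H, bonded to three carbons.
The molecule carries 3 separate instances of a dimethylamino group (-N(CH3)2) meeting every constraint; each maps to a distinct set of atoms, giving 3 matches.

3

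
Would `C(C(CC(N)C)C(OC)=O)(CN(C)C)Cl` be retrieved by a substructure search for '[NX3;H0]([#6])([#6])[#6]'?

Yes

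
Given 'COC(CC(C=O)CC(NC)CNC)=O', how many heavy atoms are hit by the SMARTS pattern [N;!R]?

The query [N;!R] means: aliphatic nitrogen not in a ring.
Check the 15 heavy atoms by environment: 10× C (acyclic) → no; 2× N (acyclic) → match; 3× O (acyclic) → no.
That gives 2 matching atoms.

2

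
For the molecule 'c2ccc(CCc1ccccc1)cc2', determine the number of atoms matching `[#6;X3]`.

12

Check the 14 heavy atoms by environment: 2× C (X4) → no; 12× c (aromatic, X3) → match.
That gives 12 matching atoms.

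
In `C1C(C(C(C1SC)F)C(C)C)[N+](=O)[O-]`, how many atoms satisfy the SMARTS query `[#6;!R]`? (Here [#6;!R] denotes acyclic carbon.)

The query [#6;!R] means: carbon not in any ring.
Check the 14 heavy atoms by environment: 5× C (in 5-ring) → no; 4× C (acyclic) → match; 1× F (acyclic) → no; 1× N (charge +1, acyclic) → no; 1× O (charge -1, acyclic) → no; 1× O (acyclic) → no; 1× S (acyclic) → no.
That gives 4 matching atoms.

4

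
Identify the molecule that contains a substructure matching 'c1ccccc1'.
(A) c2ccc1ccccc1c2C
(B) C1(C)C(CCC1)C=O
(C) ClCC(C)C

A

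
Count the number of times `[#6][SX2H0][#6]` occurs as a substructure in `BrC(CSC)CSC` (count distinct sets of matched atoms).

[#6][SX2H0][#6] is the SMARTS for a thioether: an aliphatic sulfur bridging two carbons with no H on the sulfur.
The molecule carries 2 separate instances of a methylthio ether (-SCH3) meeting every constraint; each maps to a distinct set of atoms, giving 2 matches.

2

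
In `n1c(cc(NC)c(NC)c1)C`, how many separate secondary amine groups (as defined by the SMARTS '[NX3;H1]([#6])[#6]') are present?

2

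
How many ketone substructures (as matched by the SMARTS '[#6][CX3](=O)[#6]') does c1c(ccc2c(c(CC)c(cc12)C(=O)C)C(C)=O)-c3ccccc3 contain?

2

[#6][CX3](=O)[#6] is the SMARTS for a ketone: a carbonyl carbon (no H) flanked by two carbons.
The molecule carries 2 separate instances of an acetyl/ketone group (-C(=O)CH3) meeting every constraint; each maps to a distinct set of atoms, giving 2 matches.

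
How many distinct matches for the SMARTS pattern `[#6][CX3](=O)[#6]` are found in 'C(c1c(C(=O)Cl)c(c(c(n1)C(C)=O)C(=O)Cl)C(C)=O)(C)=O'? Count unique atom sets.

3

[#6][CX3](=O)[#6] is the SMARTS for a ketone: a carbonyl carbon (no H) flanked by two carbons.
The molecule carries 3 separate instances of an acetyl/ketone group (-C(=O)CH3) meeting every constraint; each maps to a distinct set of atoms, giving 3 matches.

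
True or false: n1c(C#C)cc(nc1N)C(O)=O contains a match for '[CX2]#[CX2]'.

True

The pattern [CX2]#[CX2] describes a carbon-carbon triple bond — an alkyne.
The molecule carries an ethynyl group (-C#CH), whose atoms satisfy every constraint of the query, so the pattern matches.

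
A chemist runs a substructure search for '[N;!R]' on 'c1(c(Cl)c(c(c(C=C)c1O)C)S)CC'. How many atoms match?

Check the 14 heavy atoms by environment: 6× c (aromatic, in 6-ring) → no; 5× C (acyclic) → no; 1× S (acyclic) → no; 1× Cl (acyclic) → no; 1× O (acyclic) → no.
No environment satisfies the query, so 0 matching atoms.

0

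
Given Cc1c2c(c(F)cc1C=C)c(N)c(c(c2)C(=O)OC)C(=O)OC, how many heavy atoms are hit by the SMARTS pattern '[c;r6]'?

The query [c;r6] means: aromatic carbon that belongs to a six-membered ring.
Check the 23 heavy atoms by environment: 10× c (aromatic, in 6-ring) → match; 1× N (acyclic) → no; 1× F (acyclic) → no; 7× C (acyclic) → no; 4× O (acyclic) → no.
That gives 10 matching atoms.

10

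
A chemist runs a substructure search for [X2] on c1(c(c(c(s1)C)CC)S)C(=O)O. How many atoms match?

3

Check the 12 heavy atoms by environment: 1× s (aromatic, X2) → match; 4× c (aromatic, X3) → no; 3× C (X4) → no; 1× S (X2) → match; 1× C (X3) → no; 1× O (X1) → no; 1× O (X2) → match.
Summing the matching environments: 1 + 1 + 1 = 3 matching atoms.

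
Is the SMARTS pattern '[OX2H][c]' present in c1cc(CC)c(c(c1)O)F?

The pattern [OX2H][c] describes a hydroxyl oxygen attached to an aromatic carbon — a phenol.
The molecule carries a hydroxyl group (-OH), whose atoms satisfy every constraint of the query, so the pattern matches.

Yes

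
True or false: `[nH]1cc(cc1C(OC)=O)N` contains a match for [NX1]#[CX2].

False

The pattern [NX1]#[CX2] describes a nitrogen triple-bonded to a two-connected carbon — a nitrile.
The closest candidate here is a primary amino group (-NH2), but the nitrogen is NX3 (three connections), not NX1 triple-bonded. No other fragment satisfies the full query, so there is no match.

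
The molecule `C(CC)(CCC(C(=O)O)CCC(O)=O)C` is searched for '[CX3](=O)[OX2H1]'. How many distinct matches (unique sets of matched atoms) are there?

[CX3](=O)[OX2H1] is the SMARTS for a carboxylic acid: an sp2 carbon double-bonded to O and single-bonded to an -OH oxygen.
The molecule carries 2 separate instances of a carboxylic acid group (-C(=O)OH) meeting every constraint; each maps to a distinct set of atoms, giving 2 matches.

2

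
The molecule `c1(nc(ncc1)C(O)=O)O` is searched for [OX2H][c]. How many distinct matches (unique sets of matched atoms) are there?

1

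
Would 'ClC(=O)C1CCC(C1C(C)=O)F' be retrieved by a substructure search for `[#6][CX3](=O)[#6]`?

Yes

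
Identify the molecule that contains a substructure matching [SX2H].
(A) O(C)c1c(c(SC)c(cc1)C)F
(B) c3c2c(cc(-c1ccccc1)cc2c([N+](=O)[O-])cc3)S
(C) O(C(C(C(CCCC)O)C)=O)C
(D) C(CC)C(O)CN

B

[SX2H] describes an aliphatic sulfur with two connections, one being H (a thiol).
(A) has a methylthio ether (-SCH3) but the sulfur has H0 (bonded to two carbons), not H1.
(B) contains a thiol (-SH), which satisfies every atom and bond constraint.
(C) has a hydroxyl group (-OH) but it is an -OH, not an -SH.
(D) has a hydroxyl group (-OH) but it is an -OH, not an -SH.
So the answer is (B).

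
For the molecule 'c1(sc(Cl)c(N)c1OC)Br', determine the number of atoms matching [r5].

5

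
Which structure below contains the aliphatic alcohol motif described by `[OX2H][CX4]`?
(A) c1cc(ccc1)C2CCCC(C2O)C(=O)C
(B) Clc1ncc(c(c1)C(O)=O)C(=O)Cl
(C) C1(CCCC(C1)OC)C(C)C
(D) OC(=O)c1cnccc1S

A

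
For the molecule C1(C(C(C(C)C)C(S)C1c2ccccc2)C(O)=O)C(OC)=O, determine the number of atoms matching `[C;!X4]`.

The query [C;!X4] means: aliphatic carbon that does not have four total connections.
Check the 22 heavy atoms by environment: 9× C (X4) → no; 2× C (X3) → match; 2× O (X1) → no; 2× O (X2) → no; 6× c (aromatic, X3) → no; 1× S (X2) → no.
That gives 2 matching atoms.

2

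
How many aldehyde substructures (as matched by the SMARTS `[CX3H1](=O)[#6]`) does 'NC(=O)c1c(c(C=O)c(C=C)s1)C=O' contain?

2

[CX3H1](=O)[#6] is the SMARTS for an aldehyde: an sp2 carbon with one H, double-bonded to O and single-bonded to carbon.
The molecule carries 2 separate instances of an aldehyde (-CHO) meeting every constraint; each maps to a distinct set of atoms, giving 2 matches.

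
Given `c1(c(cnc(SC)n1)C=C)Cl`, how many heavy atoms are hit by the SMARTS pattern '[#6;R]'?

Check the 11 heavy atoms by environment: 2× n (aromatic, in 6-ring) → no; 4× c (aromatic, in 6-ring) → match; 1× Cl (acyclic) → no; 1× S (acyclic) → no; 3× C (acyclic) → no.
That gives 4 matching atoms.

4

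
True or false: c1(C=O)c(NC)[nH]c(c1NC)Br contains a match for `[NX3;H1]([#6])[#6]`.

The pattern [NX3;H1]([#6])[#6] describes a trivalent nitrogen with one H, bonded to two carbons — a secondary amine.
The molecule carries an N-methylamino group (-NHCH3), whose atoms satisfy every constraint of the query, so the pattern matches.

True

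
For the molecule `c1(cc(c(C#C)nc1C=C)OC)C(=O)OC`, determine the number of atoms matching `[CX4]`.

2

The query [CX4] means: C with X4: aliphatic carbon with exactly 4 total connections (bonds + H).
Check the 16 heavy atoms by environment: 1× n (aromatic, X2) → no; 5× c (aromatic, X3) → no; 3× C (X3) → no; 2× O (X2) → no; 2× C (X4) → match; 1× O (X1) → no; 2× C (X2) → no.
That gives 2 matching atoms.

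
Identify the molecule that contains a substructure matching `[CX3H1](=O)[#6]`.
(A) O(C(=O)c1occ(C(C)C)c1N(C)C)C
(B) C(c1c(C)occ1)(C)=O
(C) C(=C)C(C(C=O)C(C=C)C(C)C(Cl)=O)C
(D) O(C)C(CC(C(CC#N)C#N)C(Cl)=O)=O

C

[CX3H1](=O)[#6] describes an sp2 carbon with one H, double-bonded to O and single-bonded to carbon (an aldehyde).
(A) has a methyl-ester group (-C(=O)OCH3) but the carbonyl carbon has H0, not H1.
(B) has an acetyl/ketone group (-C(=O)CH3) but the carbonyl carbon has H0 (two carbon neighbours), not H1.
(C) contains an aldehyde (-CHO), which satisfies every atom and bond constraint.
(D) has a methyl-ester group (-C(=O)OCH3) but the carbonyl carbon has H0, not H1.
So the answer is (C).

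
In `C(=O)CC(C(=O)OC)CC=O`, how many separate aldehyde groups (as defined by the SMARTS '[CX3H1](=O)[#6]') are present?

2

[CX3H1](=O)[#6] is the SMARTS for an aldehyde: an sp2 carbon with one H, double-bonded to O and single-bonded to carbon.
The molecule carries 2 separate instances of an aldehyde (-CHO) meeting every constraint; each maps to a distinct set of atoms, giving 2 matches.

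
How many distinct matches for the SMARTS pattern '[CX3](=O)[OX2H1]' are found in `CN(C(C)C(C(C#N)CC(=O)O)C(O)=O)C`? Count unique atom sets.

2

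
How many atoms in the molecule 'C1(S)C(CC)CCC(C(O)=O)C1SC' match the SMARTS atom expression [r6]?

The query [r6] means: r6 matches atoms in a six-membered ring.
Check the 14 heavy atoms by environment: 6× C (in 6-ring) → match; 2× S (acyclic) → no; 4× C (acyclic) → no; 2× O (acyclic) → no.
That gives 6 matching atoms.

6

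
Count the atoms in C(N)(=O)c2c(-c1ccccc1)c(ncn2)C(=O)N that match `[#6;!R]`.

2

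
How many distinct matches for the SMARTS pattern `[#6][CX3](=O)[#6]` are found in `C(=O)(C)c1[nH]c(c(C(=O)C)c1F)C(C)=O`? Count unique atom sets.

3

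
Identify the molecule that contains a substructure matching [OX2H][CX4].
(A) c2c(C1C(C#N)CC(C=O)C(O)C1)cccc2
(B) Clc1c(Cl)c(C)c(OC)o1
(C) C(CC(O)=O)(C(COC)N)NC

A

[OX2H][CX4] describes a hydroxyl oxygen bound to an sp3 (X4) carbon (an aliphatic alcohol).
(A) contains a hydroxyl group (-OH), which satisfies every atom and bond constraint.
(B) has a methoxy ether (-OCH3) but the oxygen has H0 (ether), not H1.
(C) has a carboxylic acid group (-C(=O)OH) but the -OH is on a CX3 carbonyl carbon, not a CX4 carbon.
So the answer is (A).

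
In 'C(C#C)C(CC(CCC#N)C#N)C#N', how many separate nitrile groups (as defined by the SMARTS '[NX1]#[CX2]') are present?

[NX1]#[CX2] is the SMARTS for a nitrile: a nitrogen triple-bonded to a two-connected carbon.
The molecule carries 3 separate instances of a nitrile (-C#N) meeting every constraint; each maps to a distinct set of atoms, giving 3 matches.

3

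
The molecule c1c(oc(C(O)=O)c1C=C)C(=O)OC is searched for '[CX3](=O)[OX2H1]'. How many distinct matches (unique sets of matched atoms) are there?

[CX3](=O)[OX2H1] is the SMARTS for a carboxylic acid: an sp2 carbon double-bonded to O and single-bonded to an -OH oxygen.
Exactly one fragment in the molecule meets all constraints, giving 1 match.

1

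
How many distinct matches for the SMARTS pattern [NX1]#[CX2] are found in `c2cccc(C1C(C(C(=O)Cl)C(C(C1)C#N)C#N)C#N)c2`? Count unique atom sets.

3

[NX1]#[CX2] is the SMARTS for a nitrile: a nitrogen triple-bonded to a two-connected carbon.
The molecule carries 3 separate instances of a nitrile (-C#N) meeting every constraint; each maps to a distinct set of atoms, giving 3 matches.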